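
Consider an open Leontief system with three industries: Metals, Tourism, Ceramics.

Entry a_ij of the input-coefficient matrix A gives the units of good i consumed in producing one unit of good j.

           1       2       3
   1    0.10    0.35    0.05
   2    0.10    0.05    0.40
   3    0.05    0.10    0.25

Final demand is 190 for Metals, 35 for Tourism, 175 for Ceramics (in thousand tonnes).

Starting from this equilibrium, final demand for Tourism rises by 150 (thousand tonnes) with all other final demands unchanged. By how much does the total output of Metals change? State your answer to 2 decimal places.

Δx_1 = 70.50

I − A =
  [   0.90    -0.35    -0.05]
  [  -0.10     0.95    -0.40]
  [  -0.05    -0.10     0.75]
Cofactors of I−A, C_ij = (−1)^(i+j)·(minor ij) (rows/columns in the sector order above):
  C_11 = (0.95)(0.75) − (-0.40)(-0.10) = 0.6725
  C_12 = −[(-0.10)(0.75) − (-0.40)(-0.05)] = 0.0950
  C_13 = (-0.10)(-0.10) − (0.95)(-0.05) = 0.0575
  C_21 = −[(-0.35)(0.75) − (-0.05)(-0.10)] = 0.2675
  C_22 = (0.90)(0.75) − (-0.05)(-0.05) = 0.6725
  C_23 = −[(0.90)(-0.10) − (-0.35)(-0.05)] = 0.1075
  C_31 = (-0.35)(-0.40) − (-0.05)(0.95) = 0.1875
  C_32 = −[(0.90)(-0.40) − (-0.05)(-0.10)] = 0.3650
  C_33 = (0.90)(0.95) − (-0.35)(-0.10) = 0.8200
det(I−A) = Σ_j (I−A)_1j·C_1j = (0.90)(0.6725) + (-0.35)(0.0950) + (-0.05)(0.0575) = 0.569125
adj(I−A) = Cᵀ =
  [ 0.6725   0.2675   0.1875]
  [ 0.0950   0.6725   0.3650]
  [ 0.0575   0.1075   0.8200]
(I − A)⁻¹ = adj(I−A) / det(I−A) ≈
  [   1.1816     0.4700     0.3295]
  [   0.1669     1.1816     0.6413]
  [   0.1010     0.1889     1.4408]
Δx = (I − A)⁻¹ Δd with Δd having +150 in the Tourism component and 0 elsewhere.
So Δx_1 = L_12 · (+150), where L_12 = adj(I−A)_12 / det(I−A) = 0.2675 / 0.569125.
Δx_1 = 0.2675 × (+150) / 0.569125 = 40.125 / 0.569125 ≈ 70.50.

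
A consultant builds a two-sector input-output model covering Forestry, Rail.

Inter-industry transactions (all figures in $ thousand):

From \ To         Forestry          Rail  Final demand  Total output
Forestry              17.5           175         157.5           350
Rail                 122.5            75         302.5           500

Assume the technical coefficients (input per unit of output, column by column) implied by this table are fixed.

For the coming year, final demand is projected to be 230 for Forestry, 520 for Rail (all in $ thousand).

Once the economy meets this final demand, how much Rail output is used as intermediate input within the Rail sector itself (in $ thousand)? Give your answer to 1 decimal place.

z_RR = 125.8

Technical coefficients a_ij = z_ij / X_j:
  a_FF = 17.5/350 = 0.05, a_RF = 122.5/350 = 0.35
  a_FR = 175/500 = 0.35, a_RR = 75/500 = 0.15
I − A =
  [   0.95    -0.35]
  [  -0.35     0.85]
det(I−A) = (0.95)(0.85) − (-0.35)(-0.35) = 0.6850
adj(I−A) = [[0.85, 0.35], [0.35, 0.95]]
(I − A)⁻¹ = adj(I−A) / det(I−A) ≈
  [   1.2409     0.5109]
  [   0.5109     1.3869]
First solve x = (I − A)⁻¹ d = adj(I−A)·d / det(I−A); in particular x_R = (0.35·230 + 0.95·520) / 0.6850 = 574.50 / 0.6850 ≈ 838.686.
Intermediate flow from R to R: z_RR = a_RR · x_R = 0.15 × 574.50 / 0.6850 = 86.175 / 0.6850 ≈ 125.8.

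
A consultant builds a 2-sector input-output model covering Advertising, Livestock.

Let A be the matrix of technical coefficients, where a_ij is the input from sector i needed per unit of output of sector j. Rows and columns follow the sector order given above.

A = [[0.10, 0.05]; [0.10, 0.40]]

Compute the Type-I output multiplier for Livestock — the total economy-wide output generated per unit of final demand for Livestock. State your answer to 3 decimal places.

I − A =
  [   0.90    -0.05]
  [  -0.10     0.60]
det(I−A) = (0.90)(0.60) − (-0.05)(-0.10) = 0.5350
adj(I−A) = [[0.60, 0.05], [0.10, 0.90]]
(I − A)⁻¹ = adj(I−A) / det(I−A) ≈
  [   1.1215     0.0935]
  [   0.1869     1.6822]
The output multiplier for sector j is the column-j sum of the Leontief inverse (I − A)⁻¹ = adj(I−A) / det(I−A).
Column 2 of adj(I−A): (0.05, 0.90); det(I−A) = 0.5350.
m_2 = (0.05 + 0.90) / 0.5350 = 0.95 / 0.5350 ≈ 1.776.

m_2 = 1.776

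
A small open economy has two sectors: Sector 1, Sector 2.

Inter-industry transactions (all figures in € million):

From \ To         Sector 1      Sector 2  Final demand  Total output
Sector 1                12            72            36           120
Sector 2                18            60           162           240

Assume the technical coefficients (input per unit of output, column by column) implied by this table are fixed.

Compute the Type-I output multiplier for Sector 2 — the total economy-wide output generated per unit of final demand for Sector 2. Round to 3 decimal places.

Technical coefficients a_ij = z_ij / X_j:
  a_11 = 12/120 = 0.10, a_21 = 18/120 = 0.15
  a_12 = 72/240 = 0.30, a_22 = 60/240 = 0.25
I − A =
  [   0.90    -0.30]
  [  -0.15     0.75]
det(I−A) = (0.90)(0.75) − (-0.30)(-0.15) = 0.6300
adj(I−A) = [[0.75, 0.30], [0.15, 0.90]]
(I − A)⁻¹ = adj(I−A) / det(I−A) ≈
  [   1.1905     0.4762]
  [   0.2381     1.4286]
The output multiplier for sector j is the column-j sum of the Leontief inverse (I − A)⁻¹ = adj(I−A) / det(I−A).
Column 2 of adj(I−A): (0.30, 0.90); det(I−A) = 0.6300.
m_2 = (0.30 + 0.90) / 0.6300 = 1.20 / 0.6300 ≈ 1.905.

m_2 = 1.905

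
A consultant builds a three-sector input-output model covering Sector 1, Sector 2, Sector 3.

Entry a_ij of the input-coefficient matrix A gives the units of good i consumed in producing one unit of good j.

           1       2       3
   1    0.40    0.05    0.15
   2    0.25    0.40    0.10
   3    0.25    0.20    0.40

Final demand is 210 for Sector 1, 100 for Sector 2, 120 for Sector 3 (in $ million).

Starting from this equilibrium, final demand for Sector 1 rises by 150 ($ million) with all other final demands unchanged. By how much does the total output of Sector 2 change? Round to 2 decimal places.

Δx_2 = 158.85

I − A =
  [   0.60    -0.05    -0.15]
  [  -0.25     0.60    -0.10]
  [  -0.25    -0.20     0.60]
Cofactors of I−A, C_ij = (−1)^(i+j)·(minor ij) (rows/columns in the sector order above):
  C_11 = (0.60)(0.60) − (-0.10)(-0.20) = 0.3400
  C_12 = −[(-0.25)(0.60) − (-0.10)(-0.25)] = 0.1750
  C_13 = (-0.25)(-0.20) − (0.60)(-0.25) = 0.2000
  C_21 = −[(-0.05)(0.60) − (-0.15)(-0.20)] = 0.0600
  C_22 = (0.60)(0.60) − (-0.15)(-0.25) = 0.3225
  C_23 = −[(0.60)(-0.20) − (-0.05)(-0.25)] = 0.1325
  C_31 = (-0.05)(-0.10) − (-0.15)(0.60) = 0.0950
  C_32 = −[(0.60)(-0.10) − (-0.15)(-0.25)] = 0.0975
  C_33 = (0.60)(0.60) − (-0.05)(-0.25) = 0.3475
det(I−A) = Σ_j (I−A)_1j·C_1j = (0.60)(0.3400) + (-0.05)(0.1750) + (-0.15)(0.2000) = 0.16525
adj(I−A) = Cᵀ =
  [ 0.3400   0.0600   0.0950]
  [ 0.1750   0.3225   0.0975]
  [ 0.2000   0.1325   0.3475]
(I − A)⁻¹ = adj(I−A) / det(I−A) ≈
  [   2.0575     0.3631     0.5749]
  [   1.0590     1.9516     0.5900]
  [   1.2103     0.8018     2.1029]
Δx = (I − A)⁻¹ Δd with Δd having +150 in the Sector 1 component and 0 elsewhere.
So Δx_2 = L_21 · (+150), where L_21 = adj(I−A)_21 / det(I−A) = 0.1750 / 0.16525.
Δx_2 = 0.1750 × (+150) / 0.16525 = 26.25 / 0.16525 ≈ 158.85.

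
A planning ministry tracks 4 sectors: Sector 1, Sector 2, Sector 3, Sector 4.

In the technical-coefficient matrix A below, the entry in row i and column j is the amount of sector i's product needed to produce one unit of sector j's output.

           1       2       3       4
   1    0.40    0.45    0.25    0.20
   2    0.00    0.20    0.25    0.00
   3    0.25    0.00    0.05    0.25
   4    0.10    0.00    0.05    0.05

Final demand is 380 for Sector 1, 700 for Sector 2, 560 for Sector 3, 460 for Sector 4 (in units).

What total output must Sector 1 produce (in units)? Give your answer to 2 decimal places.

I − A =
  [   0.60    -0.45    -0.25    -0.20]
  [   0.00     0.80    -0.25     0.00]
  [  -0.25     0.00     0.95    -0.25]
  [  -0.10     0.00    -0.05     0.95]
Compute the cofactors C_ij = (−1)^(i+j)·(3×3 minor ij) of I−A; the adjugate is their transpose:
adj(I−A) = Cᵀ =
  [ 0.712000   0.400500   0.304875   0.230125]
  [ 0.065625   0.446875   0.137500   0.050000]
  [ 0.210000   0.118125   0.440000   0.160000]
  [ 0.086000   0.048375   0.055250   0.377875]
det(I−A) = Σ_j (I−A)_1j·C_1j = (0.60)(0.712000) + (-0.45)(0.065625) + (-0.25)(0.210000) + (-0.20)(0.086000) = 0.32796875
(I − A)⁻¹ = adj(I−A) / det(I−A) ≈
  [   2.1709     1.2212     0.9296     0.7017]
  [   0.2001     1.3626     0.4192     0.1525]
  [   0.6403     0.3602     1.3416     0.4879]
  [   0.2622     0.1475     0.1685     1.1522]
x = (I − A)⁻¹ d = adj(I−A)·d / det(I−A), with det(I−A) = 0.32796875:
  x_1 = (0.712000·380 + 0.400500·700 + 0.304875·560 + 0.230125·460) / 0.32796875 = 827.4975 / 0.32796875 ≈ 2523.10
  x_2 = (0.065625·380 + 0.446875·700 + 0.137500·560 + 0.050000·460) / 0.32796875 = 437.75 / 0.32796875 ≈ 1334.73
  x_3 = (0.210000·380 + 0.118125·700 + 0.440000·560 + 0.160000·460) / 0.32796875 = 482.4875 / 0.32796875 ≈ 1471.14
  x_4 = (0.086000·380 + 0.048375·700 + 0.055250·560 + 0.377875·460) / 0.32796875 = 271.305 / 0.32796875 ≈ 827.23

x_1 = 2523.10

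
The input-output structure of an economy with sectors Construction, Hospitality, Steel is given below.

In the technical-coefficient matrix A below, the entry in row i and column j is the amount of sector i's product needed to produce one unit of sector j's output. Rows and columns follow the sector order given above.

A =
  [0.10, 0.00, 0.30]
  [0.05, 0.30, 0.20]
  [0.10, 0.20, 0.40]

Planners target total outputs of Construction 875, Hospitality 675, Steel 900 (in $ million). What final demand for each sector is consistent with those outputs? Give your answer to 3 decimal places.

I − A =
  [   0.90     0.00    -0.30]
  [  -0.05     0.70    -0.20]
  [  -0.10    -0.20     0.60]
d = (I − A) x:
  d_1 = (+0.90)·875 + (+0.00)·675 + (-0.30)·900 = 517.500
  d_2 = (-0.05)·875 + (+0.70)·675 + (-0.20)·900 = 248.750
  d_3 = (-0.10)·875 + (-0.20)·675 + (+0.60)·900 = 317.500

d_1 = 517.500, d_2 = 248.750, d_3 = 317.500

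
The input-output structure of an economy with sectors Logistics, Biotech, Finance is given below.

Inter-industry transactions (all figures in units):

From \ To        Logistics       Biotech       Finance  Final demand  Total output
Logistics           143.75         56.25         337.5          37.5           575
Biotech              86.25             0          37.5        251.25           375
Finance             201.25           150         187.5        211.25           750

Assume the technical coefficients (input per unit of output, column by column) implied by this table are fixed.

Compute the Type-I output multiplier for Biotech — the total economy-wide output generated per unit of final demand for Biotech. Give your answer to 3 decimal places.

Technical coefficients a_ij = z_ij / X_j:
  a_LL = 143.75/575 = 0.25, a_BL = 86.25/575 = 0.15, a_FL = 201.25/575 = 0.35
  a_LB = 56.25/375 = 0.15, a_BB = 0/375 = 0.00, a_FB = 150/375 = 0.40
  a_LF = 337.5/750 = 0.45, a_BF = 37.5/750 = 0.05, a_FF = 187.5/750 = 0.25
I − A =
  [   0.75    -0.15    -0.45]
  [  -0.15     1.00    -0.05]
  [  -0.35    -0.40     0.75]
Cofactors of I−A, C_ij = (−1)^(i+j)·(minor ij) (rows/columns in the sector order above):
  C_11 = (1.00)(0.75) − (-0.05)(-0.40) = 0.7300
  C_12 = −[(-0.15)(0.75) − (-0.05)(-0.35)] = 0.1300
  C_13 = (-0.15)(-0.40) − (1.00)(-0.35) = 0.4100
  C_21 = −[(-0.15)(0.75) − (-0.45)(-0.40)] = 0.2925
  C_22 = (0.75)(0.75) − (-0.45)(-0.35) = 0.4050
  C_23 = −[(0.75)(-0.40) − (-0.15)(-0.35)] = 0.3525
  C_31 = (-0.15)(-0.05) − (-0.45)(1.00) = 0.4575
  C_32 = −[(0.75)(-0.05) − (-0.45)(-0.15)] = 0.1050
  C_33 = (0.75)(1.00) − (-0.15)(-0.15) = 0.7275
det(I−A) = Σ_j (I−A)_1j·C_1j = (0.75)(0.7300) + (-0.15)(0.1300) + (-0.45)(0.4100) = 0.3435
adj(I−A) = Cᵀ =
  [ 0.7300   0.2925   0.4575]
  [ 0.1300   0.4050   0.1050]
  [ 0.4100   0.3525   0.7275]
(I − A)⁻¹ = adj(I−A) / det(I−A) ≈
  [   2.1252     0.8515     1.3319]
  [   0.3785     1.1790     0.3057]
  [   1.1936     1.0262     2.1179]
The output multiplier for sector j is the column-j sum of the Leontief inverse (I − A)⁻¹ = adj(I−A) / det(I−A).
Column B of adj(I−A): (0.2925, 0.4050, 0.3525); det(I−A) = 0.3435.
m_B = (0.2925 + 0.4050 + 0.3525) / 0.3435 = 1.05 / 0.3435 ≈ 3.057.

m_B = 3.057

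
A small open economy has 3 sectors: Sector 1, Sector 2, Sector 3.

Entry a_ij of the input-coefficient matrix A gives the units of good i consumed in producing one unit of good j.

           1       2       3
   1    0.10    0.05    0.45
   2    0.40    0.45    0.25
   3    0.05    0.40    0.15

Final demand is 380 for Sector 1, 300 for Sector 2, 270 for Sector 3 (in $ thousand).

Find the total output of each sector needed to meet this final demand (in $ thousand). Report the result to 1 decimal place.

I − A =
  [   0.90    -0.05    -0.45]
  [  -0.40     0.55    -0.25]
  [  -0.05    -0.40     0.85]
Cofactors of I−A, C_ij = (−1)^(i+j)·(minor ij) (rows/columns in the sector order above):
  C_11 = (0.55)(0.85) − (-0.25)(-0.40) = 0.3675
  C_12 = −[(-0.40)(0.85) − (-0.25)(-0.05)] = 0.3525
  C_13 = (-0.40)(-0.40) − (0.55)(-0.05) = 0.1875
  C_21 = −[(-0.05)(0.85) − (-0.45)(-0.40)] = 0.2225
  C_22 = (0.90)(0.85) − (-0.45)(-0.05) = 0.7425
  C_23 = −[(0.90)(-0.40) − (-0.05)(-0.05)] = 0.3625
  C_31 = (-0.05)(-0.25) − (-0.45)(0.55) = 0.2600
  C_32 = −[(0.90)(-0.25) − (-0.45)(-0.40)] = 0.4050
  C_33 = (0.90)(0.55) − (-0.05)(-0.40) = 0.4750
det(I−A) = Σ_j (I−A)_1j·C_1j = (0.90)(0.3675) + (-0.05)(0.3525) + (-0.45)(0.1875) = 0.22875
adj(I−A) = Cᵀ =
  [ 0.3675   0.2225   0.2600]
  [ 0.3525   0.7425   0.4050]
  [ 0.1875   0.3625   0.4750]
(I − A)⁻¹ = adj(I−A) / det(I−A) ≈
  [   1.6066     0.9727     1.1366]
  [   1.5410     3.2459     1.7705]
  [   0.8197     1.5847     2.0765]
x = (I − A)⁻¹ d = adj(I−A)·d / det(I−A), with det(I−A) = 0.22875:
  x_1 = (0.3675·380 + 0.2225·300 + 0.2600·270) / 0.22875 = 276.60 / 0.22875 ≈ 1209.2
  x_2 = (0.3525·380 + 0.7425·300 + 0.4050·270) / 0.22875 = 466.05 / 0.22875 ≈ 2037.4
  x_3 = (0.1875·380 + 0.3625·300 + 0.4750·270) / 0.22875 = 308.25 / 0.22875 ≈ 1347.5

x_1 = 1209.2, x_2 = 2037.4, x_3 = 1347.5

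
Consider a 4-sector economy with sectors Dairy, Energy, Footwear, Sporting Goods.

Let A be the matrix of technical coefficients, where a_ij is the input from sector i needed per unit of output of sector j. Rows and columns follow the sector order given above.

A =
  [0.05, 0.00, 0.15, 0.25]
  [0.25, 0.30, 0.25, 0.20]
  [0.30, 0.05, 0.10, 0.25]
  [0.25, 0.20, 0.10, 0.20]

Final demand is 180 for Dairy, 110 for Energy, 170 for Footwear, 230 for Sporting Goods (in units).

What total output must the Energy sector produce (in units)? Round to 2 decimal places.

x_2 = 720.39

I − A =
  [   0.95     0.00    -0.15    -0.25]
  [  -0.25     0.70    -0.25    -0.20]
  [  -0.30    -0.05     0.90    -0.25]
  [  -0.25    -0.20    -0.10     0.80]
Compute the cofactors C_ij = (−1)^(i+j)·(3×3 minor ij) of I−A; the adjugate is their transpose:
adj(I−A) = Cᵀ =
  [ 0.427000   0.059750   0.108000   0.182125]
  [ 0.300375   0.551125   0.237125   0.305750]
  [ 0.224750   0.097375   0.437750   0.231375]
  [ 0.236625   0.168625   0.147750   0.553250]
det(I−A) = Σ_j (I−A)_1j·C_1j = (0.95)(0.427000) + (0.00)(0.300375) + (-0.15)(0.224750) + (-0.25)(0.236625) = 0.31278125
(I − A)⁻¹ = adj(I−A) / det(I−A) ≈
  [   1.3652     0.1910     0.3453     0.5823]
  [   0.9603     1.7620     0.7581     0.9775]
  [   0.7186     0.3113     1.3995     0.7397]
  [   0.7565     0.5391     0.4724     1.7688]
x = (I − A)⁻¹ d = adj(I−A)·d / det(I−A), with det(I−A) = 0.31278125:
  x_1 = (0.427000·180 + 0.059750·110 + 0.108000·170 + 0.182125·230) / 0.31278125 = 143.68125 / 0.31278125 ≈ 459.37
  x_2 = (0.300375·180 + 0.551125·110 + 0.237125·170 + 0.305750·230) / 0.31278125 = 225.325 / 0.31278125 ≈ 720.39
  x_3 = (0.224750·180 + 0.097375·110 + 0.437750·170 + 0.231375·230) / 0.31278125 = 178.80 / 0.31278125 ≈ 571.65
  x_4 = (0.236625·180 + 0.168625·110 + 0.147750·170 + 0.553250·230) / 0.31278125 = 213.50625 / 0.31278125 ≈ 682.61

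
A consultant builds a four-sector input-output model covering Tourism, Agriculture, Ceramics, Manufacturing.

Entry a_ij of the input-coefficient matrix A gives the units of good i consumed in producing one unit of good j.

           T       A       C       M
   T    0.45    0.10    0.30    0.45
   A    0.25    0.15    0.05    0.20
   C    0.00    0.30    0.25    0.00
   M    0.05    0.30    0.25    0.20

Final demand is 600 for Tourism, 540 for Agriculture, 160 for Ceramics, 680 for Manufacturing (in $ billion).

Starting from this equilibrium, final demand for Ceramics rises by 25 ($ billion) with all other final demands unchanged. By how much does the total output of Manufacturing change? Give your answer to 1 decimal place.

I − A =
  [   0.55    -0.10    -0.30    -0.45]
  [  -0.25     0.85    -0.05    -0.20]
  [   0.00    -0.30     0.75     0.00]
  [  -0.05    -0.30    -0.25     0.80]
Compute the cofactors C_ij = (−1)^(i+j)·(3×3 minor ij) of I−A; the adjugate is their transpose:
adj(I−A) = Cᵀ =
  [ 0.438000   0.267000   0.297375   0.313125]
  [ 0.157500   0.313125   0.139500   0.166875]
  [ 0.063000   0.125250   0.267125   0.066750]
  [ 0.106125   0.173250   0.154375   0.301125]
det(I−A) = Σ_j (I−A)_1j·C_1j = (0.55)(0.438000) + (-0.10)(0.157500) + (-0.30)(0.063000) + (-0.45)(0.106125) = 0.15849375
(I − A)⁻¹ = adj(I−A) / det(I−A) ≈
  [   2.7635     1.6846     1.8763     1.9756]
  [   0.9937     1.9756     0.8802     1.0529]
  [   0.3975     0.7903     1.6854     0.4212]
  [   0.6696     1.0931     0.9740     1.8999]
Δx = (I − A)⁻¹ Δd with Δd having +25 in the Ceramics component and 0 elsewhere.
So Δx_M = L_MC · (+25), where L_MC = adj(I−A)_MC / det(I−A) = 0.154375 / 0.15849375.
Δx_M = 0.154375 × (+25) / 0.15849375 = 3.859375 / 0.15849375 ≈ 24.4.

Δx_M = 24.4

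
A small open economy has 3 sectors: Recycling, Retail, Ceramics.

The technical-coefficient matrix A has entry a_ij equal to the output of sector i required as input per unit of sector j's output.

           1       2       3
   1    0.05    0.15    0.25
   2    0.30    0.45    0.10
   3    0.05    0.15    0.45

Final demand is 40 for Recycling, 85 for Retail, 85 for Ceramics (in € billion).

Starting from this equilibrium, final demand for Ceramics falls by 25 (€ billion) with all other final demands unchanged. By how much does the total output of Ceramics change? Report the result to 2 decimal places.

I − A =
  [   0.95    -0.15    -0.25]
  [  -0.30     0.55    -0.10]
  [  -0.05    -0.15     0.55]
Cofactors of I−A, C_ij = (−1)^(i+j)·(minor ij) (rows/columns in the sector order above):
  C_11 = (0.55)(0.55) − (-0.10)(-0.15) = 0.2875
  C_12 = −[(-0.30)(0.55) − (-0.10)(-0.05)] = 0.1700
  C_13 = (-0.30)(-0.15) − (0.55)(-0.05) = 0.0725
  C_21 = −[(-0.15)(0.55) − (-0.25)(-0.15)] = 0.1200
  C_22 = (0.95)(0.55) − (-0.25)(-0.05) = 0.5100
  C_23 = −[(0.95)(-0.15) − (-0.15)(-0.05)] = 0.1500
  C_31 = (-0.15)(-0.10) − (-0.25)(0.55) = 0.1525
  C_32 = −[(0.95)(-0.10) − (-0.25)(-0.30)] = 0.1700
  C_33 = (0.95)(0.55) − (-0.15)(-0.30) = 0.4775
det(I−A) = Σ_j (I−A)_1j·C_1j = (0.95)(0.2875) + (-0.15)(0.1700) + (-0.25)(0.0725) = 0.2295
adj(I−A) = Cᵀ =
  [ 0.2875   0.1200   0.1525]
  [ 0.1700   0.5100   0.1700]
  [ 0.0725   0.1500   0.4775]
(I − A)⁻¹ = adj(I−A) / det(I−A) ≈
  [   1.2527     0.5229     0.6645]
  [   0.7407     2.2222     0.7407]
  [   0.3159     0.6536     2.0806]
Δx = (I − A)⁻¹ Δd with Δd having -25 in the Ceramics component and 0 elsewhere.
So Δx_3 = L_33 · (-25), where L_33 = adj(I−A)_33 / det(I−A) = 0.4775 / 0.2295.
Δx_3 = 0.4775 × (-25) / 0.2295 = -11.9375 / 0.2295 ≈ -52.02.

Δx_3 = -52.02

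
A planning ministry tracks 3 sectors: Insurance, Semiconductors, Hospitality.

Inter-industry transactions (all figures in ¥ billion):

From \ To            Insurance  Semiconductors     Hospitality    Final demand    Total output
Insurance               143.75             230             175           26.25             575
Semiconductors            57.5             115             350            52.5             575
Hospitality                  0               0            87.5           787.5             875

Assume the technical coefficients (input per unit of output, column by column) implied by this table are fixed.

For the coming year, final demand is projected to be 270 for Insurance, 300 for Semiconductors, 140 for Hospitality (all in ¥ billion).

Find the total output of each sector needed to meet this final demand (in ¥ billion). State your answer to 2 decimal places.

Technical coefficients a_ij = z_ij / X_j:
  a_11 = 143.75/575 = 0.25, a_21 = 57.5/575 = 0.10, a_31 = 0/575 = 0.00
  a_12 = 230/575 = 0.40, a_22 = 115/575 = 0.20, a_32 = 0/575 = 0.00
  a_13 = 175/875 = 0.20, a_23 = 350/875 = 0.40, a_33 = 87.5/875 = 0.10
I − A =
  [   0.75    -0.40    -0.20]
  [  -0.10     0.80    -0.40]
  [   0.00     0.00     0.90]
Cofactors of I−A, C_ij = (−1)^(i+j)·(minor ij) (rows/columns in the sector order above):
  C_11 = (0.80)(0.90) − (-0.40)(0.00) = 0.7200
  C_12 = −[(-0.10)(0.90) − (-0.40)(0.00)] = 0.0900
  C_13 = (-0.10)(0.00) − (0.80)(0.00) = 0.0000
  C_21 = −[(-0.40)(0.90) − (-0.20)(0.00)] = 0.3600
  C_22 = (0.75)(0.90) − (-0.20)(0.00) = 0.6750
  C_23 = −[(0.75)(0.00) − (-0.40)(0.00)] = 0.0000
  C_31 = (-0.40)(-0.40) − (-0.20)(0.80) = 0.3200
  C_32 = −[(0.75)(-0.40) − (-0.20)(-0.10)] = 0.3200
  C_33 = (0.75)(0.80) − (-0.40)(-0.10) = 0.5600
det(I−A) = Σ_j (I−A)_1j·C_1j = (0.75)(0.7200) + (-0.40)(0.0900) + (-0.20)(0.0000) = 0.5040
adj(I−A) = Cᵀ =
  [ 0.7200   0.3600   0.3200]
  [ 0.0900   0.6750   0.3200]
  [ 0.0000   0.0000   0.5600]
(I − A)⁻¹ = adj(I−A) / det(I−A) ≈
  [   1.4286     0.7143     0.6349]
  [   0.1786     1.3393     0.6349]
  [   0.0000     0.0000     1.1111]
x = (I − A)⁻¹ d = adj(I−A)·d / det(I−A), with det(I−A) = 0.5040:
  x_1 = (0.7200·270 + 0.3600·300 + 0.3200·140) / 0.5040 = 347.20 / 0.5040 ≈ 688.89
  x_2 = (0.0900·270 + 0.6750·300 + 0.3200·140) / 0.5040 = 271.60 / 0.5040 ≈ 538.89
  x_3 = (0.0000·270 + 0.0000·300 + 0.5600·140) / 0.5040 = 78.40 / 0.5040 ≈ 155.56

x_1 = 688.89, x_2 = 538.89, x_3 = 155.56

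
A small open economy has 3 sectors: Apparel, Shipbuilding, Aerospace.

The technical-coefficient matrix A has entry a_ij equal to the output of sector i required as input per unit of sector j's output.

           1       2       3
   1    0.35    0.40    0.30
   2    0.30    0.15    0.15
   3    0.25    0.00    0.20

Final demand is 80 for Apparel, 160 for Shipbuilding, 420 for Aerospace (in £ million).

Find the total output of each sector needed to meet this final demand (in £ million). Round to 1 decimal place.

I − A =
  [   0.65    -0.40    -0.30]
  [  -0.30     0.85    -0.15]
  [  -0.25     0.00     0.80]
Cofactors of I−A, C_ij = (−1)^(i+j)·(minor ij) (rows/columns in the sector order above):
  C_11 = (0.85)(0.80) − (-0.15)(0.00) = 0.6800
  C_12 = −[(-0.30)(0.80) − (-0.15)(-0.25)] = 0.2775
  C_13 = (-0.30)(0.00) − (0.85)(-0.25) = 0.2125
  C_21 = −[(-0.40)(0.80) − (-0.30)(0.00)] = 0.3200
  C_22 = (0.65)(0.80) − (-0.30)(-0.25) = 0.4450
  C_23 = −[(0.65)(0.00) − (-0.40)(-0.25)] = 0.1000
  C_31 = (-0.40)(-0.15) − (-0.30)(0.85) = 0.3150
  C_32 = −[(0.65)(-0.15) − (-0.30)(-0.30)] = 0.1875
  C_33 = (0.65)(0.85) − (-0.40)(-0.30) = 0.4325
det(I−A) = Σ_j (I−A)_1j·C_1j = (0.65)(0.6800) + (-0.40)(0.2775) + (-0.30)(0.2125) = 0.26725
adj(I−A) = Cᵀ =
  [ 0.6800   0.3200   0.3150]
  [ 0.2775   0.4450   0.1875]
  [ 0.2125   0.1000   0.4325]
(I − A)⁻¹ = adj(I−A) / det(I−A) ≈
  [   2.5444     1.1974     1.1787]
  [   1.0384     1.6651     0.7016]
  [   0.7951     0.3742     1.6183]
x = (I − A)⁻¹ d = adj(I−A)·d / det(I−A), with det(I−A) = 0.26725:
  x_1 = (0.6800·80 + 0.3200·160 + 0.3150·420) / 0.26725 = 237.90 / 0.26725 ≈ 890.2
  x_2 = (0.2775·80 + 0.4450·160 + 0.1875·420) / 0.26725 = 172.15 / 0.26725 ≈ 644.2
  x_3 = (0.2125·80 + 0.1000·160 + 0.4325·420) / 0.26725 = 214.65 / 0.26725 ≈ 803.2

x_1 = 890.2, x_2 = 644.2, x_3 = 803.2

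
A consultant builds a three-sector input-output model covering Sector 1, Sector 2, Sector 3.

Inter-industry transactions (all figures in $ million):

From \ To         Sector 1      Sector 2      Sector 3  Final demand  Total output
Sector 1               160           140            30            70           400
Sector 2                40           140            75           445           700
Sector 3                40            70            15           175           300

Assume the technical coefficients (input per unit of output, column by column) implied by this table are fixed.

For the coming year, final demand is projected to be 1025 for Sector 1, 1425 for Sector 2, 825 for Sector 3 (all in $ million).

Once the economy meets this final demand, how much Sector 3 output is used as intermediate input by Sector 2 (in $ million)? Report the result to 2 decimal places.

z_32 = 258.09

Technical coefficients a_ij = z_ij / X_j:
  a_11 = 160/400 = 0.40, a_21 = 40/400 = 0.10, a_31 = 40/400 = 0.10
  a_12 = 140/700 = 0.20, a_22 = 140/700 = 0.20, a_32 = 70/700 = 0.10
  a_13 = 30/300 = 0.10, a_23 = 75/300 = 0.25, a_33 = 15/300 = 0.05
I − A =
  [   0.60    -0.20    -0.10]
  [  -0.10     0.80    -0.25]
  [  -0.10    -0.10     0.95]
Cofactors of I−A, C_ij = (−1)^(i+j)·(minor ij) (rows/columns in the sector order above):
  C_11 = (0.80)(0.95) − (-0.25)(-0.10) = 0.7350
  C_12 = −[(-0.10)(0.95) − (-0.25)(-0.10)] = 0.1200
  C_13 = (-0.10)(-0.10) − (0.80)(-0.10) = 0.0900
  C_21 = −[(-0.20)(0.95) − (-0.10)(-0.10)] = 0.2000
  C_22 = (0.60)(0.95) − (-0.10)(-0.10) = 0.5600
  C_23 = −[(0.60)(-0.10) − (-0.20)(-0.10)] = 0.0800
  C_31 = (-0.20)(-0.25) − (-0.10)(0.80) = 0.1300
  C_32 = −[(0.60)(-0.25) − (-0.10)(-0.10)] = 0.1600
  C_33 = (0.60)(0.80) − (-0.20)(-0.10) = 0.4600
det(I−A) = Σ_j (I−A)_1j·C_1j = (0.60)(0.7350) + (-0.20)(0.1200) + (-0.10)(0.0900) = 0.4080
adj(I−A) = Cᵀ =
  [ 0.7350   0.2000   0.1300]
  [ 0.1200   0.5600   0.1600]
  [ 0.0900   0.0800   0.4600]
(I − A)⁻¹ = adj(I−A) / det(I−A) ≈
  [   1.8015     0.4902     0.3186]
  [   0.2941     1.3725     0.3922]
  [   0.2206     0.1961     1.1275]
First solve x = (I − A)⁻¹ d = adj(I−A)·d / det(I−A); in particular x_2 = (0.1200·1025 + 0.5600·1425 + 0.1600·825) / 0.4080 = 1053.00 / 0.4080 ≈ 2580.8824.
Intermediate flow from 3 to 2: z_32 = a_32 · x_2 = 0.10 × 1053.00 / 0.4080 = 105.30 / 0.4080 ≈ 258.09.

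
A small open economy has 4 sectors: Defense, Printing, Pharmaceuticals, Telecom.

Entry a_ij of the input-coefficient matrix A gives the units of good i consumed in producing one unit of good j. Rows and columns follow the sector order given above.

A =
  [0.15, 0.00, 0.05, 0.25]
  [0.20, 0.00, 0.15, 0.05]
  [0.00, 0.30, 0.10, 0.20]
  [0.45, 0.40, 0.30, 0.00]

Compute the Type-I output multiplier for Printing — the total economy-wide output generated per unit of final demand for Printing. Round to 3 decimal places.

m_2 = 2.732

I − A =
  [   0.85     0.00    -0.05    -0.25]
  [  -0.20     1.00    -0.15    -0.05]
  [   0.00    -0.30     0.90    -0.20]
  [  -0.45    -0.40    -0.30     1.00]
Compute the cofactors C_ij = (−1)^(i+j)·(3×3 minor ij) of I−A; the adjugate is their transpose:
adj(I−A) = Cᵀ =
  [ 0.76050   0.13150   0.13900   0.22450]
  [ 0.20175   0.60825   0.14950   0.11075]
  [ 0.17275   0.28925   0.70050   0.19775]
  [ 0.47475   0.38925   0.33250   0.72375]
det(I−A) = Σ_j (I−A)_1j·C_1j = (0.85)(0.76050) + (0.00)(0.20175) + (-0.05)(0.17275) + (-0.25)(0.47475) = 0.5191
(I − A)⁻¹ = adj(I−A) / det(I−A) ≈
  [   1.4650     0.2533     0.2678     0.4325]
  [   0.3887     1.1717     0.2880     0.2134]
  [   0.3328     0.5572     1.3495     0.3809]
  [   0.9146     0.7499     0.6405     1.3942]
The output multiplier for sector j is the column-j sum of the Leontief inverse (I − A)⁻¹ = adj(I−A) / det(I−A).
Column 2 of adj(I−A): (0.13150, 0.60825, 0.28925, 0.38925); det(I−A) = 0.5191.
m_2 = (0.13150 + 0.60825 + 0.28925 + 0.38925) / 0.5191 = 1.41825 / 0.5191 ≈ 2.732.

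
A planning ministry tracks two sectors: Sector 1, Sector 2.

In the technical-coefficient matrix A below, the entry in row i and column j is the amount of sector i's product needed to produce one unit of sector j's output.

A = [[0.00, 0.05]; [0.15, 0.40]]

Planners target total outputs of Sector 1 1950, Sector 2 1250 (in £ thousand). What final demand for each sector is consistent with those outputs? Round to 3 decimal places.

I − A =
  [   1.00    -0.05]
  [  -0.15     0.60]
d = (I − A) x:
  d_1 = (+1.00)·1950 + (-0.05)·1250 = 1887.500
  d_2 = (-0.15)·1950 + (+0.60)·1250 = 457.500

d_1 = 1887.500, d_2 = 457.500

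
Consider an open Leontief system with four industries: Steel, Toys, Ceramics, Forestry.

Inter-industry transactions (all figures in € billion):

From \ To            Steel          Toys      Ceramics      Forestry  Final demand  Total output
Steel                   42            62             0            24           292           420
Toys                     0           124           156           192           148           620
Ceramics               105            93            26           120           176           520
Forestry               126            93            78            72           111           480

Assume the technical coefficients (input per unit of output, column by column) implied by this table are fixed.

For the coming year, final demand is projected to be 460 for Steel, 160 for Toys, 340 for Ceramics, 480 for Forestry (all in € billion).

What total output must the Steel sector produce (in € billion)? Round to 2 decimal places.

Technical coefficients a_ij = z_ij / X_j:
  a_11 = 42/420 = 0.10, a_21 = 0/420 = 0.00, a_31 = 105/420 = 0.25, a_41 = 126/420 = 0.30
  a_12 = 62/620 = 0.10, a_22 = 124/620 = 0.20, a_32 = 93/620 = 0.15, a_42 = 93/620 = 0.15
  a_13 = 0/520 = 0.00, a_23 = 156/520 = 0.30, a_33 = 26/520 = 0.05, a_43 = 78/520 = 0.15
  a_14 = 24/480 = 0.05, a_24 = 192/480 = 0.40, a_34 = 120/480 = 0.25, a_44 = 72/480 = 0.15
I − A =
  [   0.90    -0.10     0.00    -0.05]
  [   0.00     0.80    -0.30    -0.40]
  [  -0.25    -0.15     0.95    -0.25]
  [  -0.30    -0.15    -0.15     0.85]
Compute the cofactors C_ij = (−1)^(i+j)·(3×3 minor ij) of I−A; the adjugate is their transpose:
adj(I−A) = Cᵀ =
  [ 0.500500   0.085250   0.039750   0.081250]
  [ 0.215250   0.676875   0.279000   0.413250]
  [ 0.233000   0.176875   0.534000   0.254000]
  [ 0.255750   0.180750   0.157500   0.636000]
det(I−A) = Σ_j (I−A)_1j·C_1j = (0.90)(0.500500) + (-0.10)(0.215250) + (0.00)(0.233000) + (-0.05)(0.255750) = 0.4161375
(I − A)⁻¹ = adj(I−A) / det(I−A) ≈
  [   1.2027     0.2049     0.0955     0.1952]
  [   0.5173     1.6266     0.6705     0.9931]
  [   0.5599     0.4250     1.2832     0.6104]
  [   0.6146     0.4344     0.3785     1.5283]
x = (I − A)⁻¹ d = adj(I−A)·d / det(I−A), with det(I−A) = 0.4161375:
  x_1 = (0.500500·460 + 0.085250·160 + 0.039750·340 + 0.081250·480) / 0.4161375 = 296.385 / 0.4161375 ≈ 712.23
  x_2 = (0.215250·460 + 0.676875·160 + 0.279000·340 + 0.413250·480) / 0.4161375 = 500.535 / 0.4161375 ≈ 1202.81
  x_3 = (0.233000·460 + 0.176875·160 + 0.534000·340 + 0.254000·480) / 0.4161375 = 438.96 / 0.4161375 ≈ 1054.84
  x_4 = (0.255750·460 + 0.180750·160 + 0.157500·340 + 0.636000·480) / 0.4161375 = 505.395 / 0.4161375 ≈ 1214.49

x_1 = 712.23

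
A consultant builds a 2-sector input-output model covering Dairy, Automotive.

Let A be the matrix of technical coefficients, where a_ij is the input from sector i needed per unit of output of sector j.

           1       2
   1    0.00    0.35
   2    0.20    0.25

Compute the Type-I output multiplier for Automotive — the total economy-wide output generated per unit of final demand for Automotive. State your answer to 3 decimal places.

I − A =
  [   1.00    -0.35]
  [  -0.20     0.75]
det(I−A) = (1.00)(0.75) − (-0.35)(-0.20) = 0.6800
adj(I−A) = [[0.75, 0.35], [0.20, 1.00]]
(I − A)⁻¹ = adj(I−A) / det(I−A) ≈
  [   1.1029     0.5147]
  [   0.2941     1.4706]
The output multiplier for sector j is the column-j sum of the Leontief inverse (I − A)⁻¹ = adj(I−A) / det(I−A).
Column 2 of adj(I−A): (0.35, 1.00); det(I−A) = 0.6800.
m_2 = (0.35 + 1.00) / 0.6800 = 1.35 / 0.6800 ≈ 1.985.

m_2 = 1.985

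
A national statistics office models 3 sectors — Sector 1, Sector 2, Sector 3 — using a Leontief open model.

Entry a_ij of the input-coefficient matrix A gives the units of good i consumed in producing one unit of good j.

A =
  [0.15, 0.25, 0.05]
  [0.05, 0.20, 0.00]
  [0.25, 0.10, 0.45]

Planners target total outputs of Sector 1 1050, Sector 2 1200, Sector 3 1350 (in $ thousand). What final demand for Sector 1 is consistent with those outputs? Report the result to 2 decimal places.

d_1 = 525.00

I − A =
  [   0.85    -0.25    -0.05]
  [  -0.05     0.80     0.00]
  [  -0.25    -0.10     0.55]
d = (I − A) x:
  d_1 = (+0.85)·1050 + (-0.25)·1200 + (-0.05)·1350 = 525.00
  d_2 = (-0.05)·1050 + (+0.80)·1200 + (+0.00)·1350 = 907.50
  d_3 = (-0.25)·1050 + (-0.10)·1200 + (+0.55)·1350 = 360.00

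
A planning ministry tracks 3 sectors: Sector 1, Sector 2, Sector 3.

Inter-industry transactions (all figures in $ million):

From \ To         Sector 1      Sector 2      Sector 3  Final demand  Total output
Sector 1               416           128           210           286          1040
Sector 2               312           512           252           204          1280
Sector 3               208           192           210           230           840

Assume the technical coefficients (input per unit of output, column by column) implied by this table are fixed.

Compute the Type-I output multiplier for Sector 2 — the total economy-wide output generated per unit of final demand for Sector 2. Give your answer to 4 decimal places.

m_2 = 3.5931

Technical coefficients a_ij = z_ij / X_j:
  a_11 = 416/1040 = 0.40, a_21 = 312/1040 = 0.30, a_31 = 208/1040 = 0.20
  a_12 = 128/1280 = 0.10, a_22 = 512/1280 = 0.40, a_32 = 192/1280 = 0.15
  a_13 = 210/840 = 0.25, a_23 = 252/840 = 0.30, a_33 = 210/840 = 0.25
I − A =
  [   0.60    -0.10    -0.25]
  [  -0.30     0.60    -0.30]
  [  -0.20    -0.15     0.75]
Cofactors of I−A, C_ij = (−1)^(i+j)·(minor ij) (rows/columns in the sector order above):
  C_11 = (0.60)(0.75) − (-0.30)(-0.15) = 0.4050
  C_12 = −[(-0.30)(0.75) − (-0.30)(-0.20)] = 0.2850
  C_13 = (-0.30)(-0.15) − (0.60)(-0.20) = 0.1650
  C_21 = −[(-0.10)(0.75) − (-0.25)(-0.15)] = 0.1125
  C_22 = (0.60)(0.75) − (-0.25)(-0.20) = 0.4000
  C_23 = −[(0.60)(-0.15) − (-0.10)(-0.20)] = 0.1100
  C_31 = (-0.10)(-0.30) − (-0.25)(0.60) = 0.1800
  C_32 = −[(0.60)(-0.30) − (-0.25)(-0.30)] = 0.2550
  C_33 = (0.60)(0.60) − (-0.10)(-0.30) = 0.3300
det(I−A) = Σ_j (I−A)_1j·C_1j = (0.60)(0.4050) + (-0.10)(0.2850) + (-0.25)(0.1650) = 0.17325
adj(I−A) = Cᵀ =
  [ 0.4050   0.1125   0.1800]
  [ 0.2850   0.4000   0.2550]
  [ 0.1650   0.1100   0.3300]
(I − A)⁻¹ = adj(I−A) / det(I−A) ≈
  [   2.33766     0.64935     1.03896]
  [   1.64502     2.30880     1.47186]
  [   0.95238     0.63492     1.90476]
The output multiplier for sector j is the column-j sum of the Leontief inverse (I − A)⁻¹ = adj(I−A) / det(I−A).
Column 2 of adj(I−A): (0.1125, 0.4000, 0.1100); det(I−A) = 0.17325.
m_2 = (0.1125 + 0.4000 + 0.1100) / 0.17325 = 0.6225 / 0.17325 ≈ 3.5931.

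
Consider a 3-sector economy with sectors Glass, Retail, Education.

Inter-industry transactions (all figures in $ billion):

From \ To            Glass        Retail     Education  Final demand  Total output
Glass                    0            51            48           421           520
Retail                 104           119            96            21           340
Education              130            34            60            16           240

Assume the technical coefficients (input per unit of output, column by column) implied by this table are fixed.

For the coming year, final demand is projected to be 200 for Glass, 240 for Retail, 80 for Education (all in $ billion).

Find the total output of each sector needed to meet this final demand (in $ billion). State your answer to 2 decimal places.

Technical coefficients a_ij = z_ij / X_j:
  a_11 = 0/520 = 0.00, a_21 = 104/520 = 0.20, a_31 = 130/520 = 0.25
  a_12 = 51/340 = 0.15, a_22 = 119/340 = 0.35, a_32 = 34/340 = 0.10
  a_13 = 48/240 = 0.20, a_23 = 96/240 = 0.40, a_33 = 60/240 = 0.25
I − A =
  [   1.00    -0.15    -0.20]
  [  -0.20     0.65    -0.40]
  [  -0.25    -0.10     0.75]
Cofactors of I−A, C_ij = (−1)^(i+j)·(minor ij) (rows/columns in the sector order above):
  C_11 = (0.65)(0.75) − (-0.40)(-0.10) = 0.4475
  C_12 = −[(-0.20)(0.75) − (-0.40)(-0.25)] = 0.2500
  C_13 = (-0.20)(-0.10) − (0.65)(-0.25) = 0.1825
  C_21 = −[(-0.15)(0.75) − (-0.20)(-0.10)] = 0.1325
  C_22 = (1.00)(0.75) − (-0.20)(-0.25) = 0.7000
  C_23 = −[(1.00)(-0.10) − (-0.15)(-0.25)] = 0.1375
  C_31 = (-0.15)(-0.40) − (-0.20)(0.65) = 0.1900
  C_32 = −[(1.00)(-0.40) − (-0.20)(-0.20)] = 0.4400
  C_33 = (1.00)(0.65) − (-0.15)(-0.20) = 0.6200
det(I−A) = Σ_j (I−A)_1j·C_1j = (1.00)(0.4475) + (-0.15)(0.2500) + (-0.20)(0.1825) = 0.3735
adj(I−A) = Cᵀ =
  [ 0.4475   0.1325   0.1900]
  [ 0.2500   0.7000   0.4400]
  [ 0.1825   0.1375   0.6200]
(I − A)⁻¹ = adj(I−A) / det(I−A) ≈
  [   1.1981     0.3548     0.5087]
  [   0.6693     1.8742     1.1780]
  [   0.4886     0.3681     1.6600]
x = (I − A)⁻¹ d = adj(I−A)·d / det(I−A), with det(I−A) = 0.3735:
  x_1 = (0.4475·200 + 0.1325·240 + 0.1900·80) / 0.3735 = 136.50 / 0.3735 ≈ 365.46
  x_2 = (0.2500·200 + 0.7000·240 + 0.4400·80) / 0.3735 = 253.20 / 0.3735 ≈ 677.91
  x_3 = (0.1825·200 + 0.1375·240 + 0.6200·80) / 0.3735 = 119.10 / 0.3735 ≈ 318.88

x_1 = 365.46, x_2 = 677.91, x_3 = 318.88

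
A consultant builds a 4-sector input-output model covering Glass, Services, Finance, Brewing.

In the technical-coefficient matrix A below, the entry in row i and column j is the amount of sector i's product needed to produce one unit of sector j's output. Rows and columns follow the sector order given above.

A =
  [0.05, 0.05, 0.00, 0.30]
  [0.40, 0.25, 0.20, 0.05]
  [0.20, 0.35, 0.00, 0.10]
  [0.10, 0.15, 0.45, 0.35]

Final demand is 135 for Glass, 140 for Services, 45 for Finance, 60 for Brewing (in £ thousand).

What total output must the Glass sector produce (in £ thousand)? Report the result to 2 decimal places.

x_1 = 315.96

I − A =
  [   0.95    -0.05     0.00    -0.30]
  [  -0.40     0.75    -0.20    -0.05]
  [  -0.20    -0.35     1.00    -0.10]
  [  -0.10    -0.15    -0.45     0.65]
Compute the cofactors C_ij = (−1)^(i+j)·(3×3 minor ij) of I−A; the adjugate is their transpose:
adj(I−A) = Cᵀ =
  [ 0.389875   0.122500   0.117875   0.207500]
  [ 0.279500   0.517750   0.192875   0.198500]
  [ 0.202250   0.235875   0.402250   0.173375]
  [ 0.264500   0.301625   0.341125   0.624000]
det(I−A) = Σ_j (I−A)_1j·C_1j = (0.95)(0.389875) + (-0.05)(0.279500) + (0.00)(0.202250) + (-0.30)(0.264500) = 0.27705625
(I − A)⁻¹ = adj(I−A) / det(I−A) ≈
  [   1.4072     0.4421     0.4255     0.7489]
  [   1.0088     1.8688     0.6962     0.7165]
  [   0.7300     0.8514     1.4519     0.6258]
  [   0.9547     1.0887     1.2312     2.2523]
x = (I − A)⁻¹ d = adj(I−A)·d / det(I−A), with det(I−A) = 0.27705625:
  x_1 = (0.389875·135 + 0.122500·140 + 0.117875·45 + 0.207500·60) / 0.27705625 = 87.5375 / 0.27705625 ≈ 315.96
  x_2 = (0.279500·135 + 0.517750·140 + 0.192875·45 + 0.198500·60) / 0.27705625 = 130.806875 / 0.27705625 ≈ 472.13
  x_3 = (0.202250·135 + 0.235875·140 + 0.402250·45 + 0.173375·60) / 0.27705625 = 88.83 / 0.27705625 ≈ 320.62
  x_4 = (0.264500·135 + 0.301625·140 + 0.341125·45 + 0.624000·60) / 0.27705625 = 130.725625 / 0.27705625 ≈ 471.84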